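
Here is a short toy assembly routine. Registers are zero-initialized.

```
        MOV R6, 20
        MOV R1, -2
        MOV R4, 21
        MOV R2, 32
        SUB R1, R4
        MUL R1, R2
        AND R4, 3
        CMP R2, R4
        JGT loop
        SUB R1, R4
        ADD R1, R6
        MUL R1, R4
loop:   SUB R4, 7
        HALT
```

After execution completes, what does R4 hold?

-6

R6=20
R1=-2
R4=21
R2=32
R1=(-2)-21=-23
R1=(-23)*32=-736
R4=21&3=1
CMP R2, R4  (cmp 32,1)
JGT loop: taken
R4=1-7=-6
halt.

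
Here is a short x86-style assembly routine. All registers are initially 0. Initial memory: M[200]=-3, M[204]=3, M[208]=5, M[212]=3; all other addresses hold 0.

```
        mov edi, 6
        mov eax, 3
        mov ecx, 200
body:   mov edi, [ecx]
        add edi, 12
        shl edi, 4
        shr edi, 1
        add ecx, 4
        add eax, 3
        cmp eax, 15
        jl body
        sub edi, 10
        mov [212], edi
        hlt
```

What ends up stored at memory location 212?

110

after mov edi, 6: edi=6
after mov eax, 3: eax=3
after mov ecx, 200: ecx=200
after mov edi, [ecx]: edi=M[200]=-3
after add edi, 12: edi=(-3)+12=9
after shl edi, 4: edi=9<<4=144
after shr edi, 1: edi=144>>1=72
after add ecx, 4: ecx=200+4=204
after add eax, 3: eax=3+3=6
cmp eax, 15  (cmp 6,15)
jl body: taken
after mov edi, [ecx]: edi=M[204]=3
after add edi, 12: edi=3+12=15
after shl edi, 4: edi=15<<4=240
after shr edi, 1: edi=240>>1=120
after add ecx, 4: ecx=204+4=208
after add eax, 3: eax=6+3=9
cmp eax, 15  (cmp 9,15)
jl body: taken
after mov edi, [ecx]: edi=M[208]=5
after add edi, 12: edi=5+12=17
after shl edi, 4: edi=17<<4=272
after shr edi, 1: edi=272>>1=136
after add ecx, 4: ecx=208+4=212
after add eax, 3: eax=9+3=12
cmp eax, 15  (cmp 12,15)
jl body: taken
after mov edi, [ecx]: edi=M[212]=3
after add edi, 12: edi=3+12=15
after shl edi, 4: edi=15<<4=240
after shr edi, 1: edi=240>>1=120
after add ecx, 4: ecx=212+4=216
after add eax, 3: eax=12+3=15
cmp eax, 15  (cmp 15,15)
jl body: not taken
after sub edi, 10: edi=120-10=110
mov [212], edi → M[212]=110
halt.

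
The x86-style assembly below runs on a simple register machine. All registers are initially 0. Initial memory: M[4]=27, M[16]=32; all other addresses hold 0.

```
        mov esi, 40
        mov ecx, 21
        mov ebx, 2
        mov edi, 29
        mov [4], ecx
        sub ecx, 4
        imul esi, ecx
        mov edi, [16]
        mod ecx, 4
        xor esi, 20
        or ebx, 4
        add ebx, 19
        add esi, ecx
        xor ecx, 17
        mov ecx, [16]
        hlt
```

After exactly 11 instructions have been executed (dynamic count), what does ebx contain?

6

after mov esi, 40: esi=40
after mov ecx, 21: ecx=21
after mov ebx, 2: ebx=2
after mov edi, 29: edi=29
mov [4], ecx → M[4]=21
after sub ecx, 4: ecx=21-4=17
after imul esi, ecx: esi=40*17=680
after mov edi, [16]: edi=M[16]=32
after mod ecx, 4: ecx=17%4=1
after xor esi, 20: esi=680^20=700
after or ebx, 4: ebx=2|4=6
After step 11: ebx = 6.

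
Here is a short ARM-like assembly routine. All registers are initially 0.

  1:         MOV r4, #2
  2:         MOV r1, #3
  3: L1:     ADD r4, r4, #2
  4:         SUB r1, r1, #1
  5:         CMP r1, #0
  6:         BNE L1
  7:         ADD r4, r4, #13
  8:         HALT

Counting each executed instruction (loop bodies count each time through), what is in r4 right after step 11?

8

MOV r4, #2 → r4=2
MOV r1, #3 → r1=3
ADD r4, r4, #2 → r4=2+2=4
SUB r1, r1, #1 → r1=3-1=2
CMP r1, #0  (cmp 2,0)
BNE L1: taken
ADD r4, r4, #2 → r4=4+2=6
SUB r1, r1, #1 → r1=2-1=1
CMP r1, #0  (cmp 1,0)
BNE L1: taken
ADD r4, r4, #2 → r4=6+2=8
After step 11: r4 = 8.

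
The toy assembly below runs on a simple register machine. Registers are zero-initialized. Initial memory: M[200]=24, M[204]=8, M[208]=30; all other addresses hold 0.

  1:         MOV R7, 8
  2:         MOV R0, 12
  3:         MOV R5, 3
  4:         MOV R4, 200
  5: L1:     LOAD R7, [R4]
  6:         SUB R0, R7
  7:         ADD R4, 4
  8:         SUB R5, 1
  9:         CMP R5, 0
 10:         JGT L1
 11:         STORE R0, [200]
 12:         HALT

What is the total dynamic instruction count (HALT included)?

24

R7=8
R0=12
R5=3
R4=200
R7=M[200]=24
R0=12-24=-12
R4=200+4=204
R5=3-1=2
CMP R5, 0  (cmp 2,0)
JGT L1: taken
R7=M[204]=8
R0=(-12)-8=-20
R4=204+4=208
R5=2-1=1
CMP R5, 0  (cmp 1,0)
JGT L1: taken
R7=M[208]=30
R0=(-20)-30=-50
R4=208+4=212
R5=1-1=0
CMP R5, 0  (cmp 0,0)
JGT L1: not taken
STORE R0, [200] → M[200]=-50
halt.
Total executed instructions: 24.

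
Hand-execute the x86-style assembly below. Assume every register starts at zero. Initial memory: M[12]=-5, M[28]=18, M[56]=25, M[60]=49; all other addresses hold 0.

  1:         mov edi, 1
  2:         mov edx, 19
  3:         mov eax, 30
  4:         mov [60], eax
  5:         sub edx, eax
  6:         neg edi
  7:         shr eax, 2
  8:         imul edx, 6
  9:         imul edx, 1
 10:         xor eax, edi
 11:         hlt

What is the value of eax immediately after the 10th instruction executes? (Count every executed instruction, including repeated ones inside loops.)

after mov edi, 1: edi=1
after mov edx, 19: edx=19
after mov eax, 30: eax=30
mov [60], eax → M[60]=30
after sub edx, eax: edx=19-30=-11
after neg edi: edi=-(1)=-1
after shr eax, 2: eax=30>>2=7
after imul edx, 6: edx=(-11)*6=-66
after imul edx, 1: edx=(-66)*1=-66
after xor eax, edi: eax=7^(-1)=-8
After step 10: eax = -8.

-8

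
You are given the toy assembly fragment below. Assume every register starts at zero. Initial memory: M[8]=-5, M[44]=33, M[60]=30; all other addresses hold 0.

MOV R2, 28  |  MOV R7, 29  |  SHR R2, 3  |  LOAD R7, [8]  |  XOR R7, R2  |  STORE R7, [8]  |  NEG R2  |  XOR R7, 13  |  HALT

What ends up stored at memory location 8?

-8

MOV R2, 28 → R2=28
MOV R7, 29 → R7=29
SHR R2, 3 → R2=28>>3=3
LOAD R7, [8] → R7=M[8]=-5
XOR R7, R2 → R7=(-5)^3=-8
STORE R7, [8] → M[8]=-8
NEG R2 → R2=-(3)=-3
XOR R7, 13 → R7=(-8)^13=-11
halt.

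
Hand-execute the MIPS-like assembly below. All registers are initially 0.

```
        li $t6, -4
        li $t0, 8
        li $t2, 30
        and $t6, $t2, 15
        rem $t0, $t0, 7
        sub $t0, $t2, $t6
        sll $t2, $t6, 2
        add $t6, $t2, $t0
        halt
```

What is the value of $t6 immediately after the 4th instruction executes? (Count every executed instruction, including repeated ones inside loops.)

14

after li $t6, -4: $t6=-4
after li $t0, 8: $t0=8
after li $t2, 30: $t2=30
after and $t6, $t2, 15: $t6=30&15=14
After step 4: $t6 = 14.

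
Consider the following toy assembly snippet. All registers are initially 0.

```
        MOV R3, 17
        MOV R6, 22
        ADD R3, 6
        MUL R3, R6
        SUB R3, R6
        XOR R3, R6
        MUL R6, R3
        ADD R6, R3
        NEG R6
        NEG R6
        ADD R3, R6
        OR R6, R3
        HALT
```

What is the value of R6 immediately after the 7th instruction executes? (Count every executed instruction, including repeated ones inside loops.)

MOV R3, 17 → R3=17
MOV R6, 22 → R6=22
ADD R3, 6 → R3=17+6=23
MUL R3, R6 → R3=23*22=506
SUB R3, R6 → R3=506-22=484
XOR R3, R6 → R3=484^22=498
MUL R6, R3 → R6=22*498=10956
After step 7: R6 = 10956.

10956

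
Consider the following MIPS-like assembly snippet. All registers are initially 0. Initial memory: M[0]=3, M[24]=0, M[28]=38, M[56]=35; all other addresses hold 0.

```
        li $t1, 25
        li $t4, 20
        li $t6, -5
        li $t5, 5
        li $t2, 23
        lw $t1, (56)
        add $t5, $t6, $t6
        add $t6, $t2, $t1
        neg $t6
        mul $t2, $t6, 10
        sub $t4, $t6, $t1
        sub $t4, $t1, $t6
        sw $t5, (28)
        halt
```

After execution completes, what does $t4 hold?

93

$t1=25
$t4=20
$t6=-5
$t5=5
$t2=23
$t1=M[56]=35
$t5=(-5)+(-5)=-10
$t6=23+35=58
$t6=-(58)=-58
$t2=(-58)*10=-580
$t4=(-58)-35=-93
$t4=35-(-58)=93
sw $t5, (28) → M[28]=-10
halt.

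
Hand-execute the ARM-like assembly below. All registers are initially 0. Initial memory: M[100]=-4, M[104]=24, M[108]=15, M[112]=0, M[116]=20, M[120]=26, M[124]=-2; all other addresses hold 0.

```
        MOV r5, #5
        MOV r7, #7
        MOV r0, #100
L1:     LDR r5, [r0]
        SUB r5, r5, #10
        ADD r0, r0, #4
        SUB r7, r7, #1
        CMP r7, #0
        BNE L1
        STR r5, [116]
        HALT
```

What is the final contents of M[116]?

r5=5
r7=7
r0=100
r5=M[100]=-4
r5=(-4)-10=-14
r0=100+4=104
r7=7-1=6
CMP r7, #0  (cmp 6,0)
BNE L1: taken
r5=M[104]=24
r5=24-10=14
r0=104+4=108
r7=6-1=5
CMP r7, #0  (cmp 5,0)
BNE L1: taken
r5=M[108]=15
r5=15-10=5
r0=108+4=112
r7=5-1=4
CMP r7, #0  (cmp 4,0)
BNE L1: taken
r5=M[112]=0
r5=0-10=-10
r0=112+4=116
r7=4-1=3
CMP r7, #0  (cmp 3,0)
BNE L1: taken
r5=M[116]=20
r5=20-10=10
r0=116+4=120
r7=3-1=2
CMP r7, #0  (cmp 2,0)
BNE L1: taken
r5=M[120]=26
r5=26-10=16
r0=120+4=124
r7=2-1=1
CMP r7, #0  (cmp 1,0)
BNE L1: taken
r5=M[124]=-2
r5=(-2)-10=-12
r0=124+4=128
r7=1-1=0
CMP r7, #0  (cmp 0,0)
BNE L1: not taken
STR r5, [116] → M[116]=-12
halt.

-12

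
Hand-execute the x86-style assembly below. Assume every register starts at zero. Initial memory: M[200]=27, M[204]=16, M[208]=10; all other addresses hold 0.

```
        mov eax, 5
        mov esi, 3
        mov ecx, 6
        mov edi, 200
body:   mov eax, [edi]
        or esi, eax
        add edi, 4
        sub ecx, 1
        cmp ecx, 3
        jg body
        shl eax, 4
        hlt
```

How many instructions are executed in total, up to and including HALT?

mov eax, 5 → eax=5
mov esi, 3 → esi=3
mov ecx, 6 → ecx=6
mov edi, 200 → edi=200
mov eax, [edi] → eax=M[200]=27
or esi, eax → esi=3|27=27
add edi, 4 → edi=200+4=204
sub ecx, 1 → ecx=6-1=5
cmp ecx, 3  (cmp 5,3)
jg body: taken
mov eax, [edi] → eax=M[204]=16
or esi, eax → esi=27|16=27
add edi, 4 → edi=204+4=208
sub ecx, 1 → ecx=5-1=4
cmp ecx, 3  (cmp 4,3)
jg body: taken
mov eax, [edi] → eax=M[208]=10
or esi, eax → esi=27|10=27
add edi, 4 → edi=208+4=212
sub ecx, 1 → ecx=4-1=3
cmp ecx, 3  (cmp 3,3)
jg body: not taken
shl eax, 4 → eax=10<<4=160
halt.
Total executed instructions: 24.

24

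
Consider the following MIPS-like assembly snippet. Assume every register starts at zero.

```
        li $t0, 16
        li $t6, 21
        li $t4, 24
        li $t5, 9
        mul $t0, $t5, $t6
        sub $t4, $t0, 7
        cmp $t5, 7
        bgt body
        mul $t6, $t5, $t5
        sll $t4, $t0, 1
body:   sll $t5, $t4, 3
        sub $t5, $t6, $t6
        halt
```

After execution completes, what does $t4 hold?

li $t0, 16 → $t0=16
li $t6, 21 → $t6=21
li $t4, 24 → $t4=24
li $t5, 9 → $t5=9
mul $t0, $t5, $t6 → $t0=9*21=189
sub $t4, $t0, 7 → $t4=189-7=182
cmp $t5, 7  (cmp 9,7)
bgt body: taken
sll $t5, $t4, 3 → $t5=182<<3=1456
sub $t5, $t6, $t6 → $t5=21-21=0
halt.

182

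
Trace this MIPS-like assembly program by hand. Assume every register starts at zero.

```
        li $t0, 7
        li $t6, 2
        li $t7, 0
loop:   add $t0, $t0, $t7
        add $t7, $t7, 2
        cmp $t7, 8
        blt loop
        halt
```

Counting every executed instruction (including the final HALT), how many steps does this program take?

after li $t0, 7: $t0=7
after li $t6, 2: $t6=2
after li $t7, 0: $t7=0
after add $t0, $t0, $t7: $t0=7+0=7
after add $t7, $t7, 2: $t7=0+2=2
cmp $t7, 8  (cmp 2,8)
blt loop: taken
after add $t0, $t0, $t7: $t0=7+2=9
after add $t7, $t7, 2: $t7=2+2=4
cmp $t7, 8  (cmp 4,8)
blt loop: taken
after add $t0, $t0, $t7: $t0=9+4=13
after add $t7, $t7, 2: $t7=4+2=6
cmp $t7, 8  (cmp 6,8)
blt loop: taken
after add $t0, $t0, $t7: $t0=13+6=19
after add $t7, $t7, 2: $t7=6+2=8
cmp $t7, 8  (cmp 8,8)
blt loop: not taken
halt.
Total executed instructions: 20.

20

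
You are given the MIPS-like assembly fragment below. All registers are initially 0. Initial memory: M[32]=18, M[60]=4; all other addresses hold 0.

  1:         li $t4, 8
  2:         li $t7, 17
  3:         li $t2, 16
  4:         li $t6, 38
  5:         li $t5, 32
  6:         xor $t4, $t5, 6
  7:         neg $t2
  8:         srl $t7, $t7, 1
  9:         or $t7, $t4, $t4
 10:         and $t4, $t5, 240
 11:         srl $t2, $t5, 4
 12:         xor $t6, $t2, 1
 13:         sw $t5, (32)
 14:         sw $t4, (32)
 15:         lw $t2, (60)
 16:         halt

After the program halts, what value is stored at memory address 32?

32

after li $t4, 8: $t4=8
after li $t7, 17: $t7=17
after li $t2, 16: $t2=16
after li $t6, 38: $t6=38
after li $t5, 32: $t5=32
after xor $t4, $t5, 6: $t4=32^6=38
after neg $t2: $t2=-(16)=-16
after srl $t7, $t7, 1: $t7=17>>1=8
after or $t7, $t4, $t4: $t7=38|38=38
after and $t4, $t5, 240: $t4=32&240=32
after srl $t2, $t5, 4: $t2=32>>4=2
after xor $t6, $t2, 1: $t6=2^1=3
sw $t5, (32) → M[32]=32
sw $t4, (32) → M[32]=32
after lw $t2, (60): $t2=M[60]=4
halt.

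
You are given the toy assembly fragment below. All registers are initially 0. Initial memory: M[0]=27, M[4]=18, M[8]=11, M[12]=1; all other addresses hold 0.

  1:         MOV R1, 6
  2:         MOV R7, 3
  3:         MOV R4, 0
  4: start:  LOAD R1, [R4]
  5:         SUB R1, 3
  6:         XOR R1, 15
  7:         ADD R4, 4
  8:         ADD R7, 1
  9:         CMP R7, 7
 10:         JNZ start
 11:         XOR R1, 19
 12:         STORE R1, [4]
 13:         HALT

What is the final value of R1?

-30

after MOV R1, 6: R1=6
after MOV R7, 3: R7=3
after MOV R4, 0: R4=0
after LOAD R1, [R4]: R1=M[0]=27
after SUB R1, 3: R1=27-3=24
after XOR R1, 15: R1=24^15=23
after ADD R4, 4: R4=0+4=4
after ADD R7, 1: R7=3+1=4
CMP R7, 7  (cmp 4,7)
JNZ start: taken
after LOAD R1, [R4]: R1=M[4]=18
after SUB R1, 3: R1=18-3=15
after XOR R1, 15: R1=15^15=0
after ADD R4, 4: R4=4+4=8
after ADD R7, 1: R7=4+1=5
CMP R7, 7  (cmp 5,7)
JNZ start: taken
after LOAD R1, [R4]: R1=M[8]=11
after SUB R1, 3: R1=11-3=8
after XOR R1, 15: R1=8^15=7
after ADD R4, 4: R4=8+4=12
after ADD R7, 1: R7=5+1=6
CMP R7, 7  (cmp 6,7)
JNZ start: taken
after LOAD R1, [R4]: R1=M[12]=1
after SUB R1, 3: R1=1-3=-2
after XOR R1, 15: R1=(-2)^15=-15
after ADD R4, 4: R4=12+4=16
after ADD R7, 1: R7=6+1=7
CMP R7, 7  (cmp 7,7)
JNZ start: not taken
after XOR R1, 19: R1=(-15)^19=-30
STORE R1, [4] → M[4]=-30
halt.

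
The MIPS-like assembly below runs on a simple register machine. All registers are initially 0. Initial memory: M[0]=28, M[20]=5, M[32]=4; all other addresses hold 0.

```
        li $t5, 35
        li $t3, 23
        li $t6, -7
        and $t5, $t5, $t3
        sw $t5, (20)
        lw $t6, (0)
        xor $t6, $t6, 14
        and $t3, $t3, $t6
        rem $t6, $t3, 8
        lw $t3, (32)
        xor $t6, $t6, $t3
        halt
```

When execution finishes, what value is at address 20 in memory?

3

after li $t5, 35: $t5=35
after li $t3, 23: $t3=23
after li $t6, -7: $t6=-7
after and $t5, $t5, $t3: $t5=35&23=3
sw $t5, (20) → M[20]=3
after lw $t6, (0): $t6=M[0]=28
after xor $t6, $t6, 14: $t6=28^14=18
after and $t3, $t3, $t6: $t3=23&18=18
after rem $t6, $t3, 8: $t6=18%8=2
after lw $t3, (32): $t3=M[32]=4
after xor $t6, $t6, $t3: $t6=2^4=6
halt.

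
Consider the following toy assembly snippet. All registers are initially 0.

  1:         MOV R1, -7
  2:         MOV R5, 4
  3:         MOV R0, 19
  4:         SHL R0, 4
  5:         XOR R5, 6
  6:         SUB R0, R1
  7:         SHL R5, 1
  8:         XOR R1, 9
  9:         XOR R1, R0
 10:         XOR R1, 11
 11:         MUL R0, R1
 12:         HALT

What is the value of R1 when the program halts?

MOV R1, -7 → R1=-7
MOV R5, 4 → R5=4
MOV R0, 19 → R0=19
SHL R0, 4 → R0=19<<4=304
XOR R5, 6 → R5=4^6=2
SUB R0, R1 → R0=304-(-7)=311
SHL R5, 1 → R5=2<<1=4
XOR R1, 9 → R1=(-7)^9=-16
XOR R1, R0 → R1=(-16)^311=-313
XOR R1, 11 → R1=(-313)^11=-308
MUL R0, R1 → R0=311*(-308)=-95788
halt.

-308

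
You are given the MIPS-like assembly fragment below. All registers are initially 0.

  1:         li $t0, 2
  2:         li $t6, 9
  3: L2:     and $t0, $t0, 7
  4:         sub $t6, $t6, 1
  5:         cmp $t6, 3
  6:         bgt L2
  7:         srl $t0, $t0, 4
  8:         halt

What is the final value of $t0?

after li $t0, 2: $t0=2
after li $t6, 9: $t6=9
after and $t0, $t0, 7: $t0=2&7=2
after sub $t6, $t6, 1: $t6=9-1=8
cmp $t6, 3  (cmp 8,3)
bgt L2: taken
after and $t0, $t0, 7: $t0=2&7=2
after sub $t6, $t6, 1: $t6=8-1=7
cmp $t6, 3  (cmp 7,3)
bgt L2: taken
after and $t0, $t0, 7: $t0=2&7=2
after sub $t6, $t6, 1: $t6=7-1=6
cmp $t6, 3  (cmp 6,3)
bgt L2: taken
after and $t0, $t0, 7: $t0=2&7=2
after sub $t6, $t6, 1: $t6=6-1=5
cmp $t6, 3  (cmp 5,3)
bgt L2: taken
after and $t0, $t0, 7: $t0=2&7=2
after sub $t6, $t6, 1: $t6=5-1=4
cmp $t6, 3  (cmp 4,3)
bgt L2: taken
after and $t0, $t0, 7: $t0=2&7=2
after sub $t6, $t6, 1: $t6=4-1=3
cmp $t6, 3  (cmp 3,3)
bgt L2: not taken
after srl $t0, $t0, 4: $t0=2>>4=0
halt.

0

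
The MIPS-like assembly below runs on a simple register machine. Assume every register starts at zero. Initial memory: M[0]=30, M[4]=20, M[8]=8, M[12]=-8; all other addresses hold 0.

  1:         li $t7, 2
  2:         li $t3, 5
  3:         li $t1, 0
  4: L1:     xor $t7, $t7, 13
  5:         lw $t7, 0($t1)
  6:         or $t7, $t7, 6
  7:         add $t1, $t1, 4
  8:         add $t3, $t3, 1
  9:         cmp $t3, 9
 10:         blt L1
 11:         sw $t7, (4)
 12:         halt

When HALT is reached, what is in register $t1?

16

li $t7, 2 → $t7=2
li $t3, 5 → $t3=5
li $t1, 0 → $t1=0
xor $t7, $t7, 13 → $t7=2^13=15
lw $t7, 0($t1) → $t7=M[0]=30
or $t7, $t7, 6 → $t7=30|6=30
add $t1, $t1, 4 → $t1=0+4=4
add $t3, $t3, 1 → $t3=5+1=6
cmp $t3, 9  (cmp 6,9)
blt L1: taken
xor $t7, $t7, 13 → $t7=30^13=19
lw $t7, 0($t1) → $t7=M[4]=20
or $t7, $t7, 6 → $t7=20|6=22
add $t1, $t1, 4 → $t1=4+4=8
add $t3, $t3, 1 → $t3=6+1=7
cmp $t3, 9  (cmp 7,9)
blt L1: taken
xor $t7, $t7, 13 → $t7=22^13=27
lw $t7, 0($t1) → $t7=M[8]=8
or $t7, $t7, 6 → $t7=8|6=14
add $t1, $t1, 4 → $t1=8+4=12
add $t3, $t3, 1 → $t3=7+1=8
cmp $t3, 9  (cmp 8,9)
blt L1: taken
xor $t7, $t7, 13 → $t7=14^13=3
lw $t7, 0($t1) → $t7=M[12]=-8
or $t7, $t7, 6 → $t7=(-8)|6=-2
add $t1, $t1, 4 → $t1=12+4=16
add $t3, $t3, 1 → $t3=8+1=9
cmp $t3, 9  (cmp 9,9)
blt L1: not taken
sw $t7, (4) → M[4]=-2
halt.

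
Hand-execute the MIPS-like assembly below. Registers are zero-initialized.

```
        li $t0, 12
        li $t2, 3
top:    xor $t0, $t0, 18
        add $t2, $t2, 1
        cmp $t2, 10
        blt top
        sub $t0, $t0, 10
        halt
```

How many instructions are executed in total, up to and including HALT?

$t0=12
$t2=3
$t0=12^18=30
$t2=3+1=4
cmp $t2, 10  (cmp 4,10)
blt top: taken
$t0=30^18=12
$t2=4+1=5
cmp $t2, 10  (cmp 5,10)
blt top: taken
$t0=12^18=30
$t2=5+1=6
cmp $t2, 10  (cmp 6,10)
blt top: taken
$t0=30^18=12
$t2=6+1=7
cmp $t2, 10  (cmp 7,10)
blt top: taken
$t0=12^18=30
$t2=7+1=8
cmp $t2, 10  (cmp 8,10)
blt top: taken
$t0=30^18=12
$t2=8+1=9
cmp $t2, 10  (cmp 9,10)
blt top: taken
$t0=12^18=30
$t2=9+1=10
cmp $t2, 10  (cmp 10,10)
blt top: not taken
$t0=30-10=20
halt.
Total executed instructions: 32.

32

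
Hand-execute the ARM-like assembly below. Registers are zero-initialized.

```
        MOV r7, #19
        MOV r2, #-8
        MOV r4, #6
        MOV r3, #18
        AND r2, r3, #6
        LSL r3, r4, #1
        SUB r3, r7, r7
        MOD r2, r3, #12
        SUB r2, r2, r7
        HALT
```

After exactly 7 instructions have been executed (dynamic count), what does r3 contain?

MOV r7, #19 → r7=19
MOV r2, #-8 → r2=-8
MOV r4, #6 → r4=6
MOV r3, #18 → r3=18
AND r2, r3, #6 → r2=18&6=2
LSL r3, r4, #1 → r3=6<<1=12
SUB r3, r7, r7 → r3=19-19=0
After step 7: r3 = 0.

0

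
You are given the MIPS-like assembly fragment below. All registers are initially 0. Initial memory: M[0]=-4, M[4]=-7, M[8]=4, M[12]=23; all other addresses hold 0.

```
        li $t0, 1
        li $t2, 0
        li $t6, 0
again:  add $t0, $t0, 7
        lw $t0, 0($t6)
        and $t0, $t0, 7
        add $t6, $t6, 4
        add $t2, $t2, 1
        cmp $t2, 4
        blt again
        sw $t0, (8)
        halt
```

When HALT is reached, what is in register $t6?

16

li $t0, 1 → $t0=1
li $t2, 0 → $t2=0
li $t6, 0 → $t6=0
add $t0, $t0, 7 → $t0=1+7=8
lw $t0, 0($t6) → $t0=M[0]=-4
and $t0, $t0, 7 → $t0=(-4)&7=4
add $t6, $t6, 4 → $t6=0+4=4
add $t2, $t2, 1 → $t2=0+1=1
cmp $t2, 4  (cmp 1,4)
blt again: taken
add $t0, $t0, 7 → $t0=4+7=11
lw $t0, 0($t6) → $t0=M[4]=-7
and $t0, $t0, 7 → $t0=(-7)&7=1
add $t6, $t6, 4 → $t6=4+4=8
add $t2, $t2, 1 → $t2=1+1=2
cmp $t2, 4  (cmp 2,4)
blt again: taken
add $t0, $t0, 7 → $t0=1+7=8
lw $t0, 0($t6) → $t0=M[8]=4
and $t0, $t0, 7 → $t0=4&7=4
add $t6, $t6, 4 → $t6=8+4=12
add $t2, $t2, 1 → $t2=2+1=3
cmp $t2, 4  (cmp 3,4)
blt again: taken
add $t0, $t0, 7 → $t0=4+7=11
lw $t0, 0($t6) → $t0=M[12]=23
and $t0, $t0, 7 → $t0=23&7=7
add $t6, $t6, 4 → $t6=12+4=16
add $t2, $t2, 1 → $t2=3+1=4
cmp $t2, 4  (cmp 4,4)
blt again: not taken
sw $t0, (8) → M[8]=7
halt.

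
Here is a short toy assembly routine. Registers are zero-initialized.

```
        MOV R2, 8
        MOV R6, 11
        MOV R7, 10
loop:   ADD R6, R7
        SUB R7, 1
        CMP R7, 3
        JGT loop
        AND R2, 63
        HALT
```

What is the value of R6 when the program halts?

60

MOV R2, 8 → R2=8
MOV R6, 11 → R6=11
MOV R7, 10 → R7=10
ADD R6, R7 → R6=11+10=21
SUB R7, 1 → R7=10-1=9
CMP R7, 3  (cmp 9,3)
JGT loop: taken
ADD R6, R7 → R6=21+9=30
SUB R7, 1 → R7=9-1=8
CMP R7, 3  (cmp 8,3)
JGT loop: taken
ADD R6, R7 → R6=30+8=38
SUB R7, 1 → R7=8-1=7
CMP R7, 3  (cmp 7,3)
JGT loop: taken
ADD R6, R7 → R6=38+7=45
SUB R7, 1 → R7=7-1=6
CMP R7, 3  (cmp 6,3)
JGT loop: taken
ADD R6, R7 → R6=45+6=51
SUB R7, 1 → R7=6-1=5
CMP R7, 3  (cmp 5,3)
JGT loop: taken
ADD R6, R7 → R6=51+5=56
SUB R7, 1 → R7=5-1=4
CMP R7, 3  (cmp 4,3)
JGT loop: taken
ADD R6, R7 → R6=56+4=60
SUB R7, 1 → R7=4-1=3
CMP R7, 3  (cmp 3,3)
JGT loop: not taken
AND R2, 63 → R2=8&63=8
halt.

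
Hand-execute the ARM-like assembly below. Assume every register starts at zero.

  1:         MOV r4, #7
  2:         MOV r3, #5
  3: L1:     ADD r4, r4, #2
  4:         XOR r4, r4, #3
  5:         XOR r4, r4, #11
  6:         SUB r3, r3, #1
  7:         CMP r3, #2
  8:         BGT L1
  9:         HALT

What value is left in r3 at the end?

2

r4=7
r3=5
r4=7+2=9
r4=9^3=10
r4=10^11=1
r3=5-1=4
CMP r3, #2  (cmp 4,2)
BGT L1: taken
r4=1+2=3
r4=3^3=0
r4=0^11=11
r3=4-1=3
CMP r3, #2  (cmp 3,2)
BGT L1: taken
r4=11+2=13
r4=13^3=14
r4=14^11=5
r3=3-1=2
CMP r3, #2  (cmp 2,2)
BGT L1: not taken
halt.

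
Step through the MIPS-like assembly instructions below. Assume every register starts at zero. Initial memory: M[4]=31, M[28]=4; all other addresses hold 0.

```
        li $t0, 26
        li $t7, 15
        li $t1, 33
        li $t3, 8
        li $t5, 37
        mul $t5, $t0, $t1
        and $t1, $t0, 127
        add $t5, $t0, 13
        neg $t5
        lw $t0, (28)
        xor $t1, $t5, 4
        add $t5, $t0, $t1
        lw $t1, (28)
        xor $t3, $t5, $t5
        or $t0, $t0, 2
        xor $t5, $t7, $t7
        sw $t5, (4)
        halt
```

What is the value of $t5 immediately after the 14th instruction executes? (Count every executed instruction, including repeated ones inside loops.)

after li $t0, 26: $t0=26
after li $t7, 15: $t7=15
after li $t1, 33: $t1=33
after li $t3, 8: $t3=8
after li $t5, 37: $t5=37
after mul $t5, $t0, $t1: $t5=26*33=858
after and $t1, $t0, 127: $t1=26&127=26
after add $t5, $t0, 13: $t5=26+13=39
after neg $t5: $t5=-(39)=-39
after lw $t0, (28): $t0=M[28]=4
after xor $t1, $t5, 4: $t1=(-39)^4=-35
after add $t5, $t0, $t1: $t5=4+(-35)=-31
after lw $t1, (28): $t1=M[28]=4
after xor $t3, $t5, $t5: $t3=(-31)^(-31)=0
After step 14: $t5 = -31.

-31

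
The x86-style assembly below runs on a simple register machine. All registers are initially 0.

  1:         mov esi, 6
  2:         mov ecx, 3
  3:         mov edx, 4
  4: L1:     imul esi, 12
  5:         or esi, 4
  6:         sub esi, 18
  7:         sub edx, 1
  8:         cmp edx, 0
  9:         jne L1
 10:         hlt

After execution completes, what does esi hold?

98026

esi=6
ecx=3
edx=4
esi=6*12=72
esi=72|4=76
esi=76-18=58
edx=4-1=3
cmp edx, 0  (cmp 3,0)
jne L1: taken
esi=58*12=696
esi=696|4=700
esi=700-18=682
edx=3-1=2
cmp edx, 0  (cmp 2,0)
jne L1: taken
esi=682*12=8184
esi=8184|4=8188
esi=8188-18=8170
edx=2-1=1
cmp edx, 0  (cmp 1,0)
jne L1: taken
esi=8170*12=98040
esi=98040|4=98044
esi=98044-18=98026
edx=1-1=0
cmp edx, 0  (cmp 0,0)
jne L1: not taken
halt.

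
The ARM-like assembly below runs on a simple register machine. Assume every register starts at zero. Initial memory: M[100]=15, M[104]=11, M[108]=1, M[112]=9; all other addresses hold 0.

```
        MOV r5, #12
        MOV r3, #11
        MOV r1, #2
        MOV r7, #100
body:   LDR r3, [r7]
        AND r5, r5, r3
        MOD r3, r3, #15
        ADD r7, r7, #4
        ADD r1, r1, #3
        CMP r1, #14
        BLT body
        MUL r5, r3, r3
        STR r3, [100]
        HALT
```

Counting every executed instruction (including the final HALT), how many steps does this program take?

MOV r5, #12 → r5=12
MOV r3, #11 → r3=11
MOV r1, #2 → r1=2
MOV r7, #100 → r7=100
LDR r3, [r7] → r3=M[100]=15
AND r5, r5, r3 → r5=12&15=12
MOD r3, r3, #15 → r3=15%15=0
ADD r7, r7, #4 → r7=100+4=104
ADD r1, r1, #3 → r1=2+3=5
CMP r1, #14  (cmp 5,14)
BLT body: taken
LDR r3, [r7] → r3=M[104]=11
AND r5, r5, r3 → r5=12&11=8
MOD r3, r3, #15 → r3=11%15=11
ADD r7, r7, #4 → r7=104+4=108
ADD r1, r1, #3 → r1=5+3=8
CMP r1, #14  (cmp 8,14)
BLT body: taken
LDR r3, [r7] → r3=M[108]=1
AND r5, r5, r3 → r5=8&1=0
MOD r3, r3, #15 → r3=1%15=1
ADD r7, r7, #4 → r7=108+4=112
ADD r1, r1, #3 → r1=8+3=11
CMP r1, #14  (cmp 11,14)
BLT body: taken
LDR r3, [r7] → r3=M[112]=9
AND r5, r5, r3 → r5=0&9=0
MOD r3, r3, #15 → r3=9%15=9
ADD r7, r7, #4 → r7=112+4=116
ADD r1, r1, #3 → r1=11+3=14
CMP r1, #14  (cmp 14,14)
BLT body: not taken
MUL r5, r3, r3 → r5=9*9=81
STR r3, [100] → M[100]=9
halt.
Total executed instructions: 35.

35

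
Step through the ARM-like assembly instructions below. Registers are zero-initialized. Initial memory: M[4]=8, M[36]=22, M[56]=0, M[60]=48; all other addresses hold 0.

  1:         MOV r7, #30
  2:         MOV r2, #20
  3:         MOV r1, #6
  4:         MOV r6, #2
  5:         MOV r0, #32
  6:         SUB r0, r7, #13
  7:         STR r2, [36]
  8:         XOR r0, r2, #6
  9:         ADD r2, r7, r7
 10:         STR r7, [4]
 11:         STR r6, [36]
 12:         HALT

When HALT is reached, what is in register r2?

r7=30
r2=20
r1=6
r6=2
r0=32
r0=30-13=17
STR r2, [36] → M[36]=20
r0=20^6=18
r2=30+30=60
STR r7, [4] → M[4]=30
STR r6, [36] → M[36]=2
halt.

60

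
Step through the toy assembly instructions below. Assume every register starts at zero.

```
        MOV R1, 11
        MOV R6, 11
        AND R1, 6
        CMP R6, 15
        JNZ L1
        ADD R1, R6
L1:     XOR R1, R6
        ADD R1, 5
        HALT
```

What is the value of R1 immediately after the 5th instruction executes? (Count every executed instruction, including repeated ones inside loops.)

MOV R1, 11 → R1=11
MOV R6, 11 → R6=11
AND R1, 6 → R1=11&6=2
CMP R6, 15  (cmp 11,15)
JNZ L1: taken
After step 5: R1 = 2.

2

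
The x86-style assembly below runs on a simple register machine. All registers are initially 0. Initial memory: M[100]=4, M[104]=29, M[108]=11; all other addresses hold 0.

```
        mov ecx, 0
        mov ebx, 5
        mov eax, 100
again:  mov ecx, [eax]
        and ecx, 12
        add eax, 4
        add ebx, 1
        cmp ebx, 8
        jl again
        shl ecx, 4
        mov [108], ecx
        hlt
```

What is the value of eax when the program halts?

112

ecx=0
ebx=5
eax=100
ecx=M[100]=4
ecx=4&12=4
eax=100+4=104
ebx=5+1=6
cmp ebx, 8  (cmp 6,8)
jl again: taken
ecx=M[104]=29
ecx=29&12=12
eax=104+4=108
ebx=6+1=7
cmp ebx, 8  (cmp 7,8)
jl again: taken
ecx=M[108]=11
ecx=11&12=8
eax=108+4=112
ebx=7+1=8
cmp ebx, 8  (cmp 8,8)
jl again: not taken
ecx=8<<4=128
mov [108], ecx → M[108]=128
halt.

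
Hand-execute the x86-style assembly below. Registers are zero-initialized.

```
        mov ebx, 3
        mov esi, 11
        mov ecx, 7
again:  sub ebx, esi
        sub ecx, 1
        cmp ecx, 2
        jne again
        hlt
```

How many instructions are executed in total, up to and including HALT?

after mov ebx, 3: ebx=3
after mov esi, 11: esi=11
after mov ecx, 7: ecx=7
after sub ebx, esi: ebx=3-11=-8
after sub ecx, 1: ecx=7-1=6
cmp ecx, 2  (cmp 6,2)
jne again: taken
after sub ebx, esi: ebx=(-8)-11=-19
after sub ecx, 1: ecx=6-1=5
cmp ecx, 2  (cmp 5,2)
jne again: taken
after sub ebx, esi: ebx=(-19)-11=-30
after sub ecx, 1: ecx=5-1=4
cmp ecx, 2  (cmp 4,2)
jne again: taken
after sub ebx, esi: ebx=(-30)-11=-41
after sub ecx, 1: ecx=4-1=3
cmp ecx, 2  (cmp 3,2)
jne again: taken
after sub ebx, esi: ebx=(-41)-11=-52
after sub ecx, 1: ecx=3-1=2
cmp ecx, 2  (cmp 2,2)
jne again: not taken
halt.
Total executed instructions: 24.

24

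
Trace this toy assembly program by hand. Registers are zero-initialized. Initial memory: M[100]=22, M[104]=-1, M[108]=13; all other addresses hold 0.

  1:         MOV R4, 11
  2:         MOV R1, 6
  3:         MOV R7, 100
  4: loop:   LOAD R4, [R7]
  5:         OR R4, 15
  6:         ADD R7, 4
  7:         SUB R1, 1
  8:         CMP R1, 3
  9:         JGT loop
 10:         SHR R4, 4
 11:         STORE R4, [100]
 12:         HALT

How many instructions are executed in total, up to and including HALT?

24

after MOV R4, 11: R4=11
after MOV R1, 6: R1=6
after MOV R7, 100: R7=100
after LOAD R4, [R7]: R4=M[100]=22
after OR R4, 15: R4=22|15=31
after ADD R7, 4: R7=100+4=104
after SUB R1, 1: R1=6-1=5
CMP R1, 3  (cmp 5,3)
JGT loop: taken
after LOAD R4, [R7]: R4=M[104]=-1
after OR R4, 15: R4=(-1)|15=-1
after ADD R7, 4: R7=104+4=108
after SUB R1, 1: R1=5-1=4
CMP R1, 3  (cmp 4,3)
JGT loop: taken
after LOAD R4, [R7]: R4=M[108]=13
after OR R4, 15: R4=13|15=15
after ADD R7, 4: R7=108+4=112
after SUB R1, 1: R1=4-1=3
CMP R1, 3  (cmp 3,3)
JGT loop: not taken
after SHR R4, 4: R4=15>>4=0
STORE R4, [100] → M[100]=0
halt.
Total executed instructions: 24.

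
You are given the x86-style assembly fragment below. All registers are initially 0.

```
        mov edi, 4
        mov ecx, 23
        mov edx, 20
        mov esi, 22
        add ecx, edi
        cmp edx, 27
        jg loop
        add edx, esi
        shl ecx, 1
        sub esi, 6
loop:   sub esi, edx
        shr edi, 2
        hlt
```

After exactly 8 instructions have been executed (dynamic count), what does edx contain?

42

edi=4
ecx=23
edx=20
esi=22
ecx=23+4=27
cmp edx, 27  (cmp 20,27)
jg loop: not taken
edx=20+22=42
After step 8: edx = 42.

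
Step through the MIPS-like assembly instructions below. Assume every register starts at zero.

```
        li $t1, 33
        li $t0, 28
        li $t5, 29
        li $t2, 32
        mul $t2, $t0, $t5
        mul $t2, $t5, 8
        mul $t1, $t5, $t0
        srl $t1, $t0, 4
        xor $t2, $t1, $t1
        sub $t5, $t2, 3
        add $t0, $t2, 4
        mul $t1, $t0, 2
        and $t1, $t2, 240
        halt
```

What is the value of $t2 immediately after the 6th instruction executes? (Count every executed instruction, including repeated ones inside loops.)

after li $t1, 33: $t1=33
after li $t0, 28: $t0=28
after li $t5, 29: $t5=29
after li $t2, 32: $t2=32
after mul $t2, $t0, $t5: $t2=28*29=812
after mul $t2, $t5, 8: $t2=29*8=232
After step 6: $t2 = 232.

232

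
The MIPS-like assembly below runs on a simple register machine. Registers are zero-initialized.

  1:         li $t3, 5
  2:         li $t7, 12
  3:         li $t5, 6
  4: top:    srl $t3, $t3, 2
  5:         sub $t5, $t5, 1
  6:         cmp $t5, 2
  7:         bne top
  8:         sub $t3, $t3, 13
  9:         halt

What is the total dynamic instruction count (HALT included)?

21

after li $t3, 5: $t3=5
after li $t7, 12: $t7=12
after li $t5, 6: $t5=6
after srl $t3, $t3, 2: $t3=5>>2=1
after sub $t5, $t5, 1: $t5=6-1=5
cmp $t5, 2  (cmp 5,2)
bne top: taken
after srl $t3, $t3, 2: $t3=1>>2=0
after sub $t5, $t5, 1: $t5=5-1=4
cmp $t5, 2  (cmp 4,2)
bne top: taken
after srl $t3, $t3, 2: $t3=0>>2=0
after sub $t5, $t5, 1: $t5=4-1=3
cmp $t5, 2  (cmp 3,2)
bne top: taken
after srl $t3, $t3, 2: $t3=0>>2=0
after sub $t5, $t5, 1: $t5=3-1=2
cmp $t5, 2  (cmp 2,2)
bne top: not taken
after sub $t3, $t3, 13: $t3=0-13=-13
halt.
Total executed instructions: 21.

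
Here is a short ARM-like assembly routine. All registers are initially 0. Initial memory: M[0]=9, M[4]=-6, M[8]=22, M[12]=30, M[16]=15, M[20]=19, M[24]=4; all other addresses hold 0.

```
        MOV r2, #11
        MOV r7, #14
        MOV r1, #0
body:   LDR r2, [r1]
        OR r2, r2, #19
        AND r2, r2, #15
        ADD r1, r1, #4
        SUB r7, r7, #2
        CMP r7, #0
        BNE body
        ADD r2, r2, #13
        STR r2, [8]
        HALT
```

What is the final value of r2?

20

r2=11
r7=14
r1=0
r2=M[0]=9
r2=9|19=27
r2=27&15=11
r1=0+4=4
r7=14-2=12
CMP r7, #0  (cmp 12,0)
BNE body: taken
r2=M[4]=-6
r2=(-6)|19=-5
r2=(-5)&15=11
r1=4+4=8
r7=12-2=10
CMP r7, #0  (cmp 10,0)
BNE body: taken
r2=M[8]=22
r2=22|19=23
r2=23&15=7
r1=8+4=12
r7=10-2=8
CMP r7, #0  (cmp 8,0)
BNE body: taken
r2=M[12]=30
r2=30|19=31
r2=31&15=15
r1=12+4=16
r7=8-2=6
CMP r7, #0  (cmp 6,0)
BNE body: taken
r2=M[16]=15
r2=15|19=31
r2=31&15=15
r1=16+4=20
r7=6-2=4
CMP r7, #0  (cmp 4,0)
BNE body: taken
r2=M[20]=19
r2=19|19=19
r2=19&15=3
r1=20+4=24
r7=4-2=2
CMP r7, #0  (cmp 2,0)
BNE body: taken
r2=M[24]=4
r2=4|19=23
r2=23&15=7
r1=24+4=28
r7=2-2=0
CMP r7, #0  (cmp 0,0)
BNE body: not taken
r2=7+13=20
STR r2, [8] → M[8]=20
halt.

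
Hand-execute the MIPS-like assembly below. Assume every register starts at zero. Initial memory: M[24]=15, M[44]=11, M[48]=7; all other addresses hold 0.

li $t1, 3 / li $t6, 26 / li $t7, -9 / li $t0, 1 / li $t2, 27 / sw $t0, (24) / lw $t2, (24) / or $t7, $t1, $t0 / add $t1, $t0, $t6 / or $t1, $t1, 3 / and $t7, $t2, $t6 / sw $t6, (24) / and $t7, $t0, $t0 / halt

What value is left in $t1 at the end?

27

$t1=3
$t6=26
$t7=-9
$t0=1
$t2=27
sw $t0, (24) → M[24]=1
$t2=M[24]=1
$t7=3|1=3
$t1=1+26=27
$t1=27|3=27
$t7=1&26=0
sw $t6, (24) → M[24]=26
$t7=1&1=1
halt.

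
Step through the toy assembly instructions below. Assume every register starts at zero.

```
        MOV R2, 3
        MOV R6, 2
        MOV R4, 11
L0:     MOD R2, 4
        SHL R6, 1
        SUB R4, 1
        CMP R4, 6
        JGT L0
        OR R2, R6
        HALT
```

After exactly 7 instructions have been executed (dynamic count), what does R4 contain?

MOV R2, 3 → R2=3
MOV R6, 2 → R6=2
MOV R4, 11 → R4=11
MOD R2, 4 → R2=3%4=3
SHL R6, 1 → R6=2<<1=4
SUB R4, 1 → R4=11-1=10
CMP R4, 6  (cmp 10,6)
After step 7: R4 = 10.

10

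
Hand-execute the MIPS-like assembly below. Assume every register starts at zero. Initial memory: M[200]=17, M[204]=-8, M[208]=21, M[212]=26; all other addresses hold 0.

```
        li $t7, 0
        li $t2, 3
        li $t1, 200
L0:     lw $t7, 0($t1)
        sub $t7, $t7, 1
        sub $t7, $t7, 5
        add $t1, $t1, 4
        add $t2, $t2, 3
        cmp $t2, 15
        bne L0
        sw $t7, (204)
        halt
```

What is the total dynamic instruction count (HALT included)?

li $t7, 0 → $t7=0
li $t2, 3 → $t2=3
li $t1, 200 → $t1=200
lw $t7, 0($t1) → $t7=M[200]=17
sub $t7, $t7, 1 → $t7=17-1=16
sub $t7, $t7, 5 → $t7=16-5=11
add $t1, $t1, 4 → $t1=200+4=204
add $t2, $t2, 3 → $t2=3+3=6
cmp $t2, 15  (cmp 6,15)
bne L0: taken
lw $t7, 0($t1) → $t7=M[204]=-8
sub $t7, $t7, 1 → $t7=(-8)-1=-9
sub $t7, $t7, 5 → $t7=(-9)-5=-14
add $t1, $t1, 4 → $t1=204+4=208
add $t2, $t2, 3 → $t2=6+3=9
cmp $t2, 15  (cmp 9,15)
bne L0: taken
lw $t7, 0($t1) → $t7=M[208]=21
sub $t7, $t7, 1 → $t7=21-1=20
sub $t7, $t7, 5 → $t7=20-5=15
add $t1, $t1, 4 → $t1=208+4=212
add $t2, $t2, 3 → $t2=9+3=12
cmp $t2, 15  (cmp 12,15)
bne L0: taken
lw $t7, 0($t1) → $t7=M[212]=26
sub $t7, $t7, 1 → $t7=26-1=25
sub $t7, $t7, 5 → $t7=25-5=20
add $t1, $t1, 4 → $t1=212+4=216
add $t2, $t2, 3 → $t2=12+3=15
cmp $t2, 15  (cmp 15,15)
bne L0: not taken
sw $t7, (204) → M[204]=20
halt.
Total executed instructions: 33.

33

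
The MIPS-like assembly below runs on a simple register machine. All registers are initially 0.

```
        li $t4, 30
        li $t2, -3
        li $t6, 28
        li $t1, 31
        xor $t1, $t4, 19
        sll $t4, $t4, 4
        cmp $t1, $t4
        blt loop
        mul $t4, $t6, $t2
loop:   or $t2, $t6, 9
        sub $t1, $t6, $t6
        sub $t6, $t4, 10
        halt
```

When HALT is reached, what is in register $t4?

li $t4, 30 → $t4=30
li $t2, -3 → $t2=-3
li $t6, 28 → $t6=28
li $t1, 31 → $t1=31
xor $t1, $t4, 19 → $t1=30^19=13
sll $t4, $t4, 4 → $t4=30<<4=480
cmp $t1, $t4  (cmp 13,480)
blt loop: taken
or $t2, $t6, 9 → $t2=28|9=29
sub $t1, $t6, $t6 → $t1=28-28=0
sub $t6, $t4, 10 → $t6=480-10=470
halt.

480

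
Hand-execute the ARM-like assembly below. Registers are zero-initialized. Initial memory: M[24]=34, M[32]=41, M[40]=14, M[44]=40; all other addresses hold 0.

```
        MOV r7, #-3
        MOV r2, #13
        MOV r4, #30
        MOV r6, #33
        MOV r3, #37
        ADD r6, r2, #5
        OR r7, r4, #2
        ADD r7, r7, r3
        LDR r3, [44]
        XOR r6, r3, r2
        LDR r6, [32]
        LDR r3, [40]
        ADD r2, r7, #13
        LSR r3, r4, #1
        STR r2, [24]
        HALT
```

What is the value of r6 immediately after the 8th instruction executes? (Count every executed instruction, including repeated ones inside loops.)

18

r7=-3
r2=13
r4=30
r6=33
r3=37
r6=13+5=18
r7=30|2=30
r7=30+37=67
After step 8: r6 = 18.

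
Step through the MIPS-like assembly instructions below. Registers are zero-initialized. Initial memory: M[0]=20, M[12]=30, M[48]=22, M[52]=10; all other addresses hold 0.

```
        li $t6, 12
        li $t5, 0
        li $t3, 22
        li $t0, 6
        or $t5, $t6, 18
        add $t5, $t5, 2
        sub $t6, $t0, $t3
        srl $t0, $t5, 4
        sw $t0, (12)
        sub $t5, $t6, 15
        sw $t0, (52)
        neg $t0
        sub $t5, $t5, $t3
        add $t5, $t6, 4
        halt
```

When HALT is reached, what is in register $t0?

-2

after li $t6, 12: $t6=12
after li $t5, 0: $t5=0
after li $t3, 22: $t3=22
after li $t0, 6: $t0=6
after or $t5, $t6, 18: $t5=12|18=30
after add $t5, $t5, 2: $t5=30+2=32
after sub $t6, $t0, $t3: $t6=6-22=-16
after srl $t0, $t5, 4: $t0=32>>4=2
sw $t0, (12) → M[12]=2
after sub $t5, $t6, 15: $t5=(-16)-15=-31
sw $t0, (52) → M[52]=2
after neg $t0: $t0=-(2)=-2
after sub $t5, $t5, $t3: $t5=(-31)-22=-53
after add $t5, $t6, 4: $t5=(-16)+4=-12
halt.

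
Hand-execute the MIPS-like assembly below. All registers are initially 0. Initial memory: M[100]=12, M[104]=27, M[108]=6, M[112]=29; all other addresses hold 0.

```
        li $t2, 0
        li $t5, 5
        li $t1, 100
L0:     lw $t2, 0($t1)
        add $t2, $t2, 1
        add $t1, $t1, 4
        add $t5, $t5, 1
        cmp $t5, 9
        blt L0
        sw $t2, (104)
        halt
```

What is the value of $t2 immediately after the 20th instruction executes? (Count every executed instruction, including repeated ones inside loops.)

7

after li $t2, 0: $t2=0
after li $t5, 5: $t5=5
after li $t1, 100: $t1=100
after lw $t2, 0($t1): $t2=M[100]=12
after add $t2, $t2, 1: $t2=12+1=13
after add $t1, $t1, 4: $t1=100+4=104
after add $t5, $t5, 1: $t5=5+1=6
cmp $t5, 9  (cmp 6,9)
blt L0: taken
after lw $t2, 0($t1): $t2=M[104]=27
after add $t2, $t2, 1: $t2=27+1=28
after add $t1, $t1, 4: $t1=104+4=108
after add $t5, $t5, 1: $t5=6+1=7
cmp $t5, 9  (cmp 7,9)
blt L0: taken
after lw $t2, 0($t1): $t2=M[108]=6
after add $t2, $t2, 1: $t2=6+1=7
after add $t1, $t1, 4: $t1=108+4=112
after add $t5, $t5, 1: $t5=7+1=8
cmp $t5, 9  (cmp 8,9)
After step 20: $t2 = 7.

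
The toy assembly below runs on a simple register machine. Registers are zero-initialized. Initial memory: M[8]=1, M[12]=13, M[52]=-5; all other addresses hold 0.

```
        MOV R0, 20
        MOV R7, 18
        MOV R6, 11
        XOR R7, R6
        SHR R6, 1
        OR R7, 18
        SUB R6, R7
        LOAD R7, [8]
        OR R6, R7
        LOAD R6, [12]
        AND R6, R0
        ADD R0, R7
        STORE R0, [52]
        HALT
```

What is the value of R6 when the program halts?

MOV R0, 20 → R0=20
MOV R7, 18 → R7=18
MOV R6, 11 → R6=11
XOR R7, R6 → R7=18^11=25
SHR R6, 1 → R6=11>>1=5
OR R7, 18 → R7=25|18=27
SUB R6, R7 → R6=5-27=-22
LOAD R7, [8] → R7=M[8]=1
OR R6, R7 → R6=(-22)|1=-21
LOAD R6, [12] → R6=M[12]=13
AND R6, R0 → R6=13&20=4
ADD R0, R7 → R0=20+1=21
STORE R0, [52] → M[52]=21
halt.

4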